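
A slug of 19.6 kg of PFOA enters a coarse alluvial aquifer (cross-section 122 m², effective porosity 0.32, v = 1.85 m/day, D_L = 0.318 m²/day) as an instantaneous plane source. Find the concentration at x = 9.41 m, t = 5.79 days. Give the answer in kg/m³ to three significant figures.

For an instantaneous plane source, C(x,t) = M/(n_e·A·√(4πDt)) · exp(−(x−vt)²/(4Dt)), with n_e·A the pore (flow) area.
Plume center vt = 1.85 × 5.79 = 10.7115 m, so the well at 9.41 m is 1.3015 m upgradient of the peak.
√(4πDt) = 4.810 m, giving peak height M/(n_e·A·√(4πDt)) = 19.6/(0.32 × 122 × 4.810) = 0.1044 kg/m³.
(x−vt)²/(4Dt) = (-1.3015)²/(4 × 0.318 × 5.79) = 0.2300; exp(−0.2300) = 0.7945.
C = 0.1044 × 0.7945 = 0.0829 kg/m³.

0.0829 kg/m³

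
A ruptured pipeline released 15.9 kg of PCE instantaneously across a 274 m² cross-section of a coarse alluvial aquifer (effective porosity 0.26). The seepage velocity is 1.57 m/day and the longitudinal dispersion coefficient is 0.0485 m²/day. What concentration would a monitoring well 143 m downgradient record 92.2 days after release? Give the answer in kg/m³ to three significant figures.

For an instantaneous plane source, C(x,t) = M/(n_e·A·√(4πDt)) · exp(−(x−vt)²/(4Dt)), with n_e·A the pore (flow) area.
Plume center vt = 1.57 × 92.2 = 144.754 m, so the well at 143 m is 1.754 m upgradient of the peak.
√(4πDt) = 7.496 m, giving peak height M/(n_e·A·√(4πDt)) = 15.9/(0.26 × 274 × 7.496) = 0.02977 kg/m³.
(x−vt)²/(4Dt) = (-1.754)²/(4 × 0.0485 × 92.2) = 0.1720; exp(−0.1720) = 0.8420.
C = 0.02977 × 0.8420 = 0.0251 kg/m³.

0.0251 kg/m³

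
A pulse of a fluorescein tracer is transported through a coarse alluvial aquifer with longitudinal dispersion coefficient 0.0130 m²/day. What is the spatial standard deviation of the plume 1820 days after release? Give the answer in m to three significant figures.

Dispersive spreading gives a Gaussian with σ² = 2Dt; advection only shifts the center.
σ = √(2 × 0.0130 × 1820) = 6.88 m.

6.88 m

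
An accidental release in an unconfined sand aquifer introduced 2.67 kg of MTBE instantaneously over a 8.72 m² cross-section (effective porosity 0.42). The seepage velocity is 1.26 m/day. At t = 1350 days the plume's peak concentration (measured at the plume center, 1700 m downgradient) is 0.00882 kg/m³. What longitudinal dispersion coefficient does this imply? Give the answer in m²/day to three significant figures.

At the plume center C_max = M/(n_e·A·√(4πDt)), so D = M²/(4πt·(n_e·A·C_max)²).
n_e·A·C_max = 0.42 × 8.72 × 0.00882 = 0.03230 kg/m.
D = 2.67²/(4π × 1350 × 0.03230²) = 0.403 m²/day.

0.403 m²/day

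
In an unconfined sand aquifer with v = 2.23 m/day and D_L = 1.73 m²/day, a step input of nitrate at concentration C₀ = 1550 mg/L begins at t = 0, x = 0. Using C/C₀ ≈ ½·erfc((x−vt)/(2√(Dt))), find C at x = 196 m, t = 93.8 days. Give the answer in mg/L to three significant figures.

For a continuous step input, C/C₀ ≈ ½·erfc((x−vt)/(2√(Dt))).
vt = 2.23 × 93.8 = 209.174 m and 2√(Dt) = 2√(1.73 × 93.8) = 25.48 m.
Argument (x−vt)/(2√(Dt)) = (196 − 209.174)/25.48 = -0.5170; ½·erfc(-0.5170) = 0.7677.
C = 1550 × 0.7677 = 1190 mg/L.

1190 mg/L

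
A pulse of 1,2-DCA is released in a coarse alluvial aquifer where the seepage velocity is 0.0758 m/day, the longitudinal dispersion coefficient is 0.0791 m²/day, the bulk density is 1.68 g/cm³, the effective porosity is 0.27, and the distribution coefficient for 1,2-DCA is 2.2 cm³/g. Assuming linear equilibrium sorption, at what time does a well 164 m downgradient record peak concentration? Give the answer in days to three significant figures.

Retardation factor R = 1 + ρ_b·K_d/n = 1 + 1.68 × 2.2/0.27 = 14.69.
Sorption retards both mechanisms: v_R = v/R = 0.005160 m/day, D_R = D/R = 0.005385 m²/day.
Peak time from v_R²t² + 2D_R t − x² = 0: t = (√(D_R² + v_R²x²) − D_R)/v_R².
√(D_R² + v_R²x²) = √(0.005385² + 0.005160² × 164²) = 0.8463; v_R² = 2.663e-05.
t = (0.8463 − 0.005385)/2.663e-05 = 31600 days.

31600 days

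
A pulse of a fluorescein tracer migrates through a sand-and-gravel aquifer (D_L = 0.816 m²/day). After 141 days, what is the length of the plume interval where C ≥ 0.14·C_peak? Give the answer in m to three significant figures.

60.2 m

The plume is Gaussian with σ = √(2Dt) = √(2 × 0.816 × 141) = 15.17 m.
C/C_peak = exp(−Δx²/(2σ²)) = 0.14 ⇒ Δx = σ·√(−2 ln 0.14) = 15.17 × 1.983 = 30.08 m.
Width = 2Δx = 60.2 m.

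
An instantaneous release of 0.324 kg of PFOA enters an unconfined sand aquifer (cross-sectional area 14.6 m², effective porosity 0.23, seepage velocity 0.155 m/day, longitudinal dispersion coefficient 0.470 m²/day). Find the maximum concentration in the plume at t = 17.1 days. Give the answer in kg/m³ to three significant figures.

The peak of an instantaneous 1D plume sits at x = vt; there the Gaussian factor is 1 and C_max = M/(n_e·A·√(4πDt)), where n_e·A is the pore area the mass is dissolved in.
√(4πDt) = √(4π × 0.470 × 17.1) = 10.05 m, so C_max = 0.324/(0.23 × 14.6 × 10.05) = 0.00960 kg/m³.

0.00960 kg/m³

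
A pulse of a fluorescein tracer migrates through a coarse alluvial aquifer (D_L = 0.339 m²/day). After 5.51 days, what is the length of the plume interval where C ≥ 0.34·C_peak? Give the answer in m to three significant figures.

The plume is Gaussian with σ = √(2Dt) = √(2 × 0.339 × 5.51) = 1.933 m.
C/C_peak = exp(−Δx²/(2σ²)) = 0.34 ⇒ Δx = σ·√(−2 ln 0.34) = 1.933 × 1.469 = 2.840 m.
Width = 2Δx = 5.68 m.

5.68 m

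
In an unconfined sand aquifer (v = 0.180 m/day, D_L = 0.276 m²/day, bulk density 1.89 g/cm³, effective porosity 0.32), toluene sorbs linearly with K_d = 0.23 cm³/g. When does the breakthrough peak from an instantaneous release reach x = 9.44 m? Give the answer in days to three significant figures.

105 days

Retardation factor R = 1 + ρ_b·K_d/n = 1 + 1.89 × 0.23/0.32 = 2.358.
Sorption retards both mechanisms: v_R = v/R = 0.07634 m/day, D_R = D/R = 0.1170 m²/day.
Peak time from v_R²t² + 2D_R t − x² = 0: t = (√(D_R² + v_R²x²) − D_R)/v_R².
√(D_R² + v_R²x²) = √(0.1170² + 0.07634² × 9.44²) = 0.7301; v_R² = 0.005828.
t = (0.7301 − 0.1170)/0.005828 = 105 days.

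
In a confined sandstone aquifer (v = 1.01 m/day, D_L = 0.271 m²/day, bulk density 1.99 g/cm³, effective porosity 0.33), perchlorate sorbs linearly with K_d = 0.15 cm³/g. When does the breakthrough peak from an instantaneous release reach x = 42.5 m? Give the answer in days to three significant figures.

Retardation factor R = 1 + ρ_b·K_d/n = 1 + 1.99 × 0.15/0.33 = 1.905.
Sorption retards both mechanisms: v_R = v/R = 0.5302 m/day, D_R = D/R = 0.1423 m²/day.
Peak time from v_R²t² + 2D_R t − x² = 0: t = (√(D_R² + v_R²x²) − D_R)/v_R².
√(D_R² + v_R²x²) = √(0.1423² + 0.5302² × 42.5²) = 22.53; v_R² = 0.2811.
t = (22.53 − 0.1423)/0.2811 = 79.6 days.

79.6 days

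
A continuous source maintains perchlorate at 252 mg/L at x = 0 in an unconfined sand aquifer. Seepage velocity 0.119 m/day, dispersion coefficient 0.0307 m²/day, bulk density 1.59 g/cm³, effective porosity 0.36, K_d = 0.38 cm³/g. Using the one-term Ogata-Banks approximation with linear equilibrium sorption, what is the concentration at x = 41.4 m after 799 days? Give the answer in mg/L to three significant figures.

21.2 mg/L

Retardation factor R = 1 + ρ_b·K_d/n = 1 + 1.59 × 0.38/0.36 = 2.678.
Sorption retards both mechanisms: v_R = v/R = 0.04444 m/day, D_R = D/R = 0.01146 m²/day.
v_R·t = 0.04444 × 799 = 35.50756 m; 2√(D_R t) = 6.052 m; argument = (41.4 − 35.50756)/6.052 = 0.9736.
C = C₀ × ½·erfc(0.9736) = 252 × 0.08427 = 21.2 mg/L.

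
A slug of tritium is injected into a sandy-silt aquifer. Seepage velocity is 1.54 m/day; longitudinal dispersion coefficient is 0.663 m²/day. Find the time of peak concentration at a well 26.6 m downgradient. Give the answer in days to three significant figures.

17.0 days

For the 1D instantaneous-source solution, setting ∂C/∂t = 0 at fixed x gives v²t² + 2Dt − x² = 0, so t = (√(D² + v²x²) − D)/v².
√(D² + v²x²) = √(0.663² + 1.54² × 26.6²) = 40.97; v² = 2.3716.
t = (40.97 − 0.663)/2.3716 = 17.0 days (vs. the pure-advection estimate x/v = 17.3 d).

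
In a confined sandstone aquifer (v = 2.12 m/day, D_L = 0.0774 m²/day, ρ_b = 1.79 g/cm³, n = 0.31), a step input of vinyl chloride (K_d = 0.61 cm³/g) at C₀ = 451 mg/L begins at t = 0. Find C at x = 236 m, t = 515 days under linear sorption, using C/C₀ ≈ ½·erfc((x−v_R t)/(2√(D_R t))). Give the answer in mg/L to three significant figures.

Retardation factor R = 1 + ρ_b·K_d/n = 1 + 1.79 × 0.61/0.31 = 4.522.
Sorption retards both mechanisms: v_R = v/R = 0.4688 m/day, D_R = D/R = 0.01712 m²/day.
v_R·t = 0.4688 × 515 = 241.432 m; 2√(D_R t) = 5.939 m; argument = (236 − 241.432)/5.939 = -0.9146.
C = C₀ × ½·erfc(-0.9146) = 451 × 0.9021 = 407 mg/L.

407 mg/L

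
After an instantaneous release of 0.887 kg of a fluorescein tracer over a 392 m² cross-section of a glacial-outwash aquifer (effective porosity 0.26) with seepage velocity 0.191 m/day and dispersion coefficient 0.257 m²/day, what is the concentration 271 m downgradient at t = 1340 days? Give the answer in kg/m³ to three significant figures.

0.000112 kg/m³

For an instantaneous plane source, C(x,t) = M/(n_e·A·√(4πDt)) · exp(−(x−vt)²/(4Dt)), with n_e·A the pore (flow) area.
Plume center vt = 0.191 × 1340 = 255.94 m, so the well at 271 m is 15.06 m downgradient of the peak.
√(4πDt) = 65.78 m, giving peak height M/(n_e·A·√(4πDt)) = 0.887/(0.26 × 392 × 65.78) = 0.0001323 kg/m³.
(x−vt)²/(4Dt) = (15.06)²/(4 × 0.257 × 1340) = 0.1646; exp(−0.1646) = 0.8482.
C = 0.0001323 × 0.8482 = 0.000112 kg/m³.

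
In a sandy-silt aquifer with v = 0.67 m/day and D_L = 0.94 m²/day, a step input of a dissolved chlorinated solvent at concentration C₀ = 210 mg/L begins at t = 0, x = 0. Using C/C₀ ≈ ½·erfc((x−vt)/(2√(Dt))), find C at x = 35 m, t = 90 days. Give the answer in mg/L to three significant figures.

For a continuous step input, C/C₀ ≈ ½·erfc((x−vt)/(2√(Dt))).
vt = 0.67 × 90 = 60.3 m and 2√(Dt) = 2√(0.94 × 90) = 18.40 m.
Argument (x−vt)/(2√(Dt)) = (35 − 60.3)/18.40 = -1.375; ½·erfc(-1.375) = 0.9741.
C = 210 × 0.9741 = 205 mg/L.

205 mg/L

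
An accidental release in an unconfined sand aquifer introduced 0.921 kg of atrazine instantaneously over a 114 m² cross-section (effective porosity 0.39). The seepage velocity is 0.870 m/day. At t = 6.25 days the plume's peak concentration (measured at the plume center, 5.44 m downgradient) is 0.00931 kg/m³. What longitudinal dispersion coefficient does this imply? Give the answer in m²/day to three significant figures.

At the plume center C_max = M/(n_e·A·√(4πDt)), so D = M²/(4πt·(n_e·A·C_max)²).
n_e·A·C_max = 0.39 × 114 × 0.00931 = 0.4139 kg/m.
D = 0.921²/(4π × 6.25 × 0.4139²) = 0.0630 m²/day.

0.0630 m²/day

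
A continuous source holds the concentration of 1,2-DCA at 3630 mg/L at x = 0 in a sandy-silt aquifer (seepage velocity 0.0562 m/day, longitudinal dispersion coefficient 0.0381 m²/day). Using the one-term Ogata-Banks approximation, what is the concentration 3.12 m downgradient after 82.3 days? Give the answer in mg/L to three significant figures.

2640 mg/L

For a continuous step input, C/C₀ ≈ ½·erfc((x−vt)/(2√(Dt))).
vt = 0.0562 × 82.3 = 4.62526 m and 2√(Dt) = 2√(0.0381 × 82.3) = 3.542 m.
Argument (x−vt)/(2√(Dt)) = (3.12 − 4.62526)/3.542 = -0.4250; ½·erfc(-0.4250) = 0.7261.
C = 3630 × 0.7261 = 2640 mg/L.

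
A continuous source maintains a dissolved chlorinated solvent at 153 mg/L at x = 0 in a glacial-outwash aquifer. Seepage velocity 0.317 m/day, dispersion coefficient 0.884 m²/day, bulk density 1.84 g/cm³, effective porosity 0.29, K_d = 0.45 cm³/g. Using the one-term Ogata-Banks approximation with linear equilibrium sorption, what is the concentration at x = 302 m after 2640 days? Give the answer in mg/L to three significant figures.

Retardation factor R = 1 + ρ_b·K_d/n = 1 + 1.84 × 0.45/0.29 = 3.855.
Sorption retards both mechanisms: v_R = v/R = 0.08223 m/day, D_R = D/R = 0.2293 m²/day.
v_R·t = 0.08223 × 2640 = 217.0872 m; 2√(D_R t) = 49.21 m; argument = (302 − 217.0872)/49.21 = 1.726.
C = C₀ × ½·erfc(1.726) = 153 × 0.007325 = 1.12 mg/L.

1.12 mg/L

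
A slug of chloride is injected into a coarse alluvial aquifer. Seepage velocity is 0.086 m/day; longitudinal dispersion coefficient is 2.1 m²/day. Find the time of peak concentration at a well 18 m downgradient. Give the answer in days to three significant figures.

For the 1D instantaneous-source solution, setting ∂C/∂t = 0 at fixed x gives v²t² + 2Dt − x² = 0, so t = (√(D² + v²x²) − D)/v².
√(D² + v²x²) = √(2.1² + 0.086² × 18²) = 2.609; v² = 0.007396.
t = (2.609 − 2.1)/0.007396 = 68.8 days (vs. the pure-advection estimate x/v = 209 d).

68.8 days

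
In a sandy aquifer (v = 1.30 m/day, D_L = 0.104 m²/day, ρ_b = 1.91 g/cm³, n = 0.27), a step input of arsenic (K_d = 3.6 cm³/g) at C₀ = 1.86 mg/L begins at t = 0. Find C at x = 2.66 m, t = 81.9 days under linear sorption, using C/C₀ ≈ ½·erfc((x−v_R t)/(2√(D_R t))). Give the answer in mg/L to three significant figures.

1.78 mg/L

Retardation factor R = 1 + ρ_b·K_d/n = 1 + 1.91 × 3.6/0.27 = 26.47.
Sorption retards both mechanisms: v_R = v/R = 0.04911 m/day, D_R = D/R = 0.003929 m²/day.
v_R·t = 0.04911 × 81.9 = 4.022109 m; 2√(D_R t) = 1.135 m; argument = (2.66 − 4.022109)/1.135 = -1.200.
C = C₀ × ½·erfc(-1.200) = 1.86 × 0.9552 = 1.78 mg/L.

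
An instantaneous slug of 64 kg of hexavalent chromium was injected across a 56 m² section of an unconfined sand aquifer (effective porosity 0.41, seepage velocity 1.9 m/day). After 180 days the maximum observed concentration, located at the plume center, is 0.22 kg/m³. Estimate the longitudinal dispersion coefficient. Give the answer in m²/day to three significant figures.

At the plume center C_max = M/(n_e·A·√(4πDt)), so D = M²/(4πt·(n_e·A·C_max)²).
n_e·A·C_max = 0.41 × 56 × 0.22 = 5.051 kg/m.
D = 64²/(4π × 180 × 5.051²) = 0.0710 m²/day.

0.0710 m²/day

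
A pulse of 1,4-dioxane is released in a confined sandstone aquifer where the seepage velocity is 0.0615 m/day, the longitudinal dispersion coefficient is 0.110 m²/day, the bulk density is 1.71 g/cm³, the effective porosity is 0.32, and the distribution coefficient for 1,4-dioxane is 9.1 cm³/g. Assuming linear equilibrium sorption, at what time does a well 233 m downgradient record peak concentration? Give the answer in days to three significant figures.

Retardation factor R = 1 + ρ_b·K_d/n = 1 + 1.71 × 9.1/0.32 = 49.63.
Sorption retards both mechanisms: v_R = v/R = 0.001239 m/day, D_R = D/R = 0.002216 m²/day.
Peak time from v_R²t² + 2D_R t − x² = 0: t = (√(D_R² + v_R²x²) − D_R)/v_R².
√(D_R² + v_R²x²) = √(0.002216² + 0.001239² × 233²) = 0.2887; v_R² = 1.535e-06.
t = (0.2887 − 0.002216)/1.535e-06 = 187000 days.

187000 days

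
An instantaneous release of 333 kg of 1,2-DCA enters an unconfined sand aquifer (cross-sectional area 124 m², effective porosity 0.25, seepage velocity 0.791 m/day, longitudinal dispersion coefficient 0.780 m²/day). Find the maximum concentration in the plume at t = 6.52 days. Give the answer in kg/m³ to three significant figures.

The peak of an instantaneous 1D plume sits at x = vt; there the Gaussian factor is 1 and C_max = M/(n_e·A·√(4πDt)), where n_e·A is the pore area the mass is dissolved in.
√(4πDt) = √(4π × 0.780 × 6.52) = 7.994 m, so C_max = 333/(0.25 × 124 × 7.994) = 1.34 kg/m³.

1.34 kg/m³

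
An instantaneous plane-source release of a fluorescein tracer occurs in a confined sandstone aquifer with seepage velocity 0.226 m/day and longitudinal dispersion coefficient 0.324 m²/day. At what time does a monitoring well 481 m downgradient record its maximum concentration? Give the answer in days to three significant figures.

2120 days

For the 1D instantaneous-source solution, setting ∂C/∂t = 0 at fixed x gives v²t² + 2Dt − x² = 0, so t = (√(D² + v²x²) − D)/v².
√(D² + v²x²) = √(0.324² + 0.226² × 481²) = 108.7; v² = 0.051076.
t = (108.7 − 0.324)/0.051076 = 2120 days (vs. the pure-advection estimate x/v = 2130 d).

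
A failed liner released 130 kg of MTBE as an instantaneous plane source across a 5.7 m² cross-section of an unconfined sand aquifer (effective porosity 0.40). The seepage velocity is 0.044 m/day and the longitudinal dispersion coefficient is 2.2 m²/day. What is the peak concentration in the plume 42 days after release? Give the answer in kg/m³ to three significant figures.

1.67 kg/m³

The peak of an instantaneous 1D plume sits at x = vt; there the Gaussian factor is 1 and C_max = M/(n_e·A·√(4πDt)), where n_e·A is the pore area the mass is dissolved in.
√(4πDt) = √(4π × 2.2 × 42) = 34.08 m, so C_max = 130/(0.40 × 5.7 × 34.08) = 1.67 kg/m³.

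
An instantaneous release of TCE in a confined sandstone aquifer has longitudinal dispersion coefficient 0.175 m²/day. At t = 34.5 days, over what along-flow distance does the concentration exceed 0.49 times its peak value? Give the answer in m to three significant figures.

8.30 m

The plume is Gaussian with σ = √(2Dt) = √(2 × 0.175 × 34.5) = 3.475 m.
C/C_peak = exp(−Δx²/(2σ²)) = 0.49 ⇒ Δx = σ·√(−2 ln 0.49) = 3.475 × 1.194 = 4.149 m.
Width = 2Δx = 8.30 m.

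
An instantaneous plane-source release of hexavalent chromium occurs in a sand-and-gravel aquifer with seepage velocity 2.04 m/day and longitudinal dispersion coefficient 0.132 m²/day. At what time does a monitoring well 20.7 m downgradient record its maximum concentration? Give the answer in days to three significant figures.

10.1 days

For the 1D instantaneous-source solution, setting ∂C/∂t = 0 at fixed x gives v²t² + 2Dt − x² = 0, so t = (√(D² + v²x²) − D)/v².
√(D² + v²x²) = √(0.132² + 2.04² × 20.7²) = 42.23; v² = 4.1616.
t = (42.23 − 0.132)/4.1616 = 10.1 days (vs. the pure-advection estimate x/v = 10.1 d).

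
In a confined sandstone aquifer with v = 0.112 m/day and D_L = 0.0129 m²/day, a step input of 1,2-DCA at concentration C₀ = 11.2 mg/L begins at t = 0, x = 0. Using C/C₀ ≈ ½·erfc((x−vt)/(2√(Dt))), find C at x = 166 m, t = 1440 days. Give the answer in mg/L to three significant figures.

For a continuous step input, C/C₀ ≈ ½·erfc((x−vt)/(2√(Dt))).
vt = 0.112 × 1440 = 161.28 m and 2√(Dt) = 2√(0.0129 × 1440) = 8.620 m.
Argument (x−vt)/(2√(Dt)) = (166 − 161.28)/8.620 = 0.5476; ½·erfc(0.5476) = 0.2193.
C = 11.2 × 0.2193 = 2.46 mg/L.

2.46 mg/L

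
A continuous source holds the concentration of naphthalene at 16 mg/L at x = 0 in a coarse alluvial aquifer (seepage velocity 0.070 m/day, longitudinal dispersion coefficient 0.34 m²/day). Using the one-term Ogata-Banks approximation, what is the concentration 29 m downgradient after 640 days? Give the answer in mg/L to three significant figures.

For a continuous step input, C/C₀ ≈ ½·erfc((x−vt)/(2√(Dt))).
vt = 0.070 × 640 = 44.8 m and 2√(Dt) = 2√(0.34 × 640) = 29.50 m.
Argument (x−vt)/(2√(Dt)) = (29 − 44.8)/29.50 = -0.5356; ½·erfc(-0.5356) = 0.7756.
C = 16 × 0.7756 = 12.4 mg/L.

12.4 mg/L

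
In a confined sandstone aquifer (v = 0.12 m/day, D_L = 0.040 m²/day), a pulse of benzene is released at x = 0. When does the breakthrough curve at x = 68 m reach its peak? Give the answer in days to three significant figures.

564 days

For the 1D instantaneous-source solution, setting ∂C/∂t = 0 at fixed x gives v²t² + 2Dt − x² = 0, so t = (√(D² + v²x²) − D)/v².
√(D² + v²x²) = √(0.040² + 0.12² × 68²) = 8.160; v² = 0.0144.
t = (8.160 − 0.040)/0.0144 = 564 days (vs. the pure-advection estimate x/v = 567 d).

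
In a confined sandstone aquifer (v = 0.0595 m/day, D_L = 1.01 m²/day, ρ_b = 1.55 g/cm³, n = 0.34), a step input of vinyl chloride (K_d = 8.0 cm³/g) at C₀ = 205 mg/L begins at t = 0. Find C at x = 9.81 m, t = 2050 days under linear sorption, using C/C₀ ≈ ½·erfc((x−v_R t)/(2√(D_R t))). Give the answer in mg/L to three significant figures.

54.6 mg/L

Retardation factor R = 1 + ρ_b·K_d/n = 1 + 1.55 × 8.0/0.34 = 37.47.
Sorption retards both mechanisms: v_R = v/R = 0.001588 m/day, D_R = D/R = 0.02695 m²/day.
v_R·t = 0.001588 × 2050 = 3.2554 m; 2√(D_R t) = 14.87 m; argument = (9.81 − 3.2554)/14.87 = 0.4408.
C = C₀ × ½·erfc(0.4408) = 205 × 0.2665 = 54.6 mg/L.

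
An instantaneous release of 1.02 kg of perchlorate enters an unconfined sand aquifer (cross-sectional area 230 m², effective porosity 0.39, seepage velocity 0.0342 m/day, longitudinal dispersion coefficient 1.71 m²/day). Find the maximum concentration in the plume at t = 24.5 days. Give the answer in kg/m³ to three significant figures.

0.000496 kg/m³

The peak of an instantaneous 1D plume sits at x = vt; there the Gaussian factor is 1 and C_max = M/(n_e·A·√(4πDt)), where n_e·A is the pore area the mass is dissolved in.
√(4πDt) = √(4π × 1.71 × 24.5) = 22.94 m, so C_max = 1.02/(0.39 × 230 × 22.94) = 0.000496 kg/m³.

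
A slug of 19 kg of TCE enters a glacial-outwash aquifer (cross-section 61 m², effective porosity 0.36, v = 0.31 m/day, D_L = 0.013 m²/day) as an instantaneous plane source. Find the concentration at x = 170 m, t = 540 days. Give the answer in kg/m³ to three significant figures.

0.0724 kg/m³

For an instantaneous plane source, C(x,t) = M/(n_e·A·√(4πDt)) · exp(−(x−vt)²/(4Dt)), with n_e·A the pore (flow) area.
Plume center vt = 0.31 × 540 = 167.4 m, so the well at 170 m is 2.6 m downgradient of the peak.
√(4πDt) = 9.392 m, giving peak height M/(n_e·A·√(4πDt)) = 19/(0.36 × 61 × 9.392) = 0.09212 kg/m³.
(x−vt)²/(4Dt) = (2.6)²/(4 × 0.013 × 540) = 0.2407; exp(−0.2407) = 0.7861.
C = 0.09212 × 0.7861 = 0.0724 kg/m³.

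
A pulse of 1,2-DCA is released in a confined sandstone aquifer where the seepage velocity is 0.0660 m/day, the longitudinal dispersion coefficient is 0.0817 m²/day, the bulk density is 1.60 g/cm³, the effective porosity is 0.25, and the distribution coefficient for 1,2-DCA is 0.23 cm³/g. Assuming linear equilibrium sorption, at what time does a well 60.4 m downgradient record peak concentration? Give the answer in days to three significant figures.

Retardation factor R = 1 + ρ_b·K_d/n = 1 + 1.60 × 0.23/0.25 = 2.472.
Sorption retards both mechanisms: v_R = v/R = 0.02670 m/day, D_R = D/R = 0.03305 m²/day.
Peak time from v_R²t² + 2D_R t − x² = 0: t = (√(D_R² + v_R²x²) − D_R)/v_R².
√(D_R² + v_R²x²) = √(0.03305² + 0.02670² × 60.4²) = 1.613; v_R² = 0.0007129.
t = (1.613 − 0.03305)/0.0007129 = 2220 days.

2220 days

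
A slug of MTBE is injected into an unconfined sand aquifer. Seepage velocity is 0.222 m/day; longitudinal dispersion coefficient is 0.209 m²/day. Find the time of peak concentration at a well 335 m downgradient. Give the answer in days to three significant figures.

1500 days

For the 1D instantaneous-source solution, setting ∂C/∂t = 0 at fixed x gives v²t² + 2Dt − x² = 0, so t = (√(D² + v²x²) − D)/v².
√(D² + v²x²) = √(0.209² + 0.222² × 335²) = 74.37; v² = 0.049284.
t = (74.37 − 0.209)/0.049284 = 1500 days (vs. the pure-advection estimate x/v = 1510 d).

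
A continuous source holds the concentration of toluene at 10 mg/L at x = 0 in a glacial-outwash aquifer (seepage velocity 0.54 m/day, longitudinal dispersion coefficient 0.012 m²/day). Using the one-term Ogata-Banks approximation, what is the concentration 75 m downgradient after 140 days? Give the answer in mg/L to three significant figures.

For a continuous step input, C/C₀ ≈ ½·erfc((x−vt)/(2√(Dt))).
vt = 0.54 × 140 = 75.6 m and 2√(Dt) = 2√(0.012 × 140) = 2.592 m.
Argument (x−vt)/(2√(Dt)) = (75 − 75.6)/2.592 = -0.2315; ½·erfc(-0.2315) = 0.6283.
C = 10 × 0.6283 = 6.28 mg/L.

6.28 mg/L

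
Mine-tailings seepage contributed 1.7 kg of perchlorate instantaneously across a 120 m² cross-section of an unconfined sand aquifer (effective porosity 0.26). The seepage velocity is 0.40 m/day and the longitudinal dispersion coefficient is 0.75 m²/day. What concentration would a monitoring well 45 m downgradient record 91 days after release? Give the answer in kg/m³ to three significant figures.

0.00142 kg/m³

For an instantaneous plane source, C(x,t) = M/(n_e·A·√(4πDt)) · exp(−(x−vt)²/(4Dt)), with n_e·A the pore (flow) area.
Plume center vt = 0.40 × 91 = 36.4 m, so the well at 45 m is 8.6 m downgradient of the peak.
√(4πDt) = 29.29 m, giving peak height M/(n_e·A·√(4πDt)) = 1.7/(0.26 × 120 × 29.29) = 0.001860 kg/m³.
(x−vt)²/(4Dt) = (8.6)²/(4 × 0.75 × 91) = 0.2709; exp(−0.2709) = 0.7627.
C = 0.001860 × 0.7627 = 0.00142 kg/m³.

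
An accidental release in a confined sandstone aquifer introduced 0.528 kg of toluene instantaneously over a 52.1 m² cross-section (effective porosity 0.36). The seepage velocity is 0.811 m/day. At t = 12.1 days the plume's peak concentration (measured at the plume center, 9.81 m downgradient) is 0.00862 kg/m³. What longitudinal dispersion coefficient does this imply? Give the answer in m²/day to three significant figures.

At the plume center C_max = M/(n_e·A·√(4πDt)), so D = M²/(4πt·(n_e·A·C_max)²).
n_e·A·C_max = 0.36 × 52.1 × 0.00862 = 0.1617 kg/m.
D = 0.528²/(4π × 12.1 × 0.1617²) = 0.0701 m²/day.

0.0701 m²/day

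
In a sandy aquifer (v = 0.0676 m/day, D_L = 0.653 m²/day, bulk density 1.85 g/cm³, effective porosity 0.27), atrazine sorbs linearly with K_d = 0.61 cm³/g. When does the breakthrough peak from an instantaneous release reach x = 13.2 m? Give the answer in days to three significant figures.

Retardation factor R = 1 + ρ_b·K_d/n = 1 + 1.85 × 0.61/0.27 = 5.180.
Sorption retards both mechanisms: v_R = v/R = 0.01305 m/day, D_R = D/R = 0.1261 m²/day.
Peak time from v_R²t² + 2D_R t − x² = 0: t = (√(D_R² + v_R²x²) − D_R)/v_R².
√(D_R² + v_R²x²) = √(0.1261² + 0.01305² × 13.2²) = 0.2135; v_R² = 0.0001703.
t = (0.2135 − 0.1261)/0.0001703 = 513 days.

513 days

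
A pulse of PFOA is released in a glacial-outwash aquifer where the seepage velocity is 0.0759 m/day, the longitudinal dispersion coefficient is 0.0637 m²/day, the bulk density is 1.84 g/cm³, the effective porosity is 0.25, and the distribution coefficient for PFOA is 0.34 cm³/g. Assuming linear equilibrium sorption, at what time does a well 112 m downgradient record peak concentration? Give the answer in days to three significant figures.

5130 days

Retardation factor R = 1 + ρ_b·K_d/n = 1 + 1.84 × 0.34/0.25 = 3.502.
Sorption retards both mechanisms: v_R = v/R = 0.02167 m/day, D_R = D/R = 0.01819 m²/day.
Peak time from v_R²t² + 2D_R t − x² = 0: t = (√(D_R² + v_R²x²) − D_R)/v_R².
√(D_R² + v_R²x²) = √(0.01819² + 0.02167² × 112²) = 2.427; v_R² = 0.0004696.
t = (2.427 − 0.01819)/0.0004696 = 5130 days.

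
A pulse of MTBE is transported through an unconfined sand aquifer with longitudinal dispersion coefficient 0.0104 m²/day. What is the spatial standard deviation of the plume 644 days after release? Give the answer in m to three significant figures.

3.66 m

Dispersive spreading gives a Gaussian with σ² = 2Dt; advection only shifts the center.
σ = √(2 × 0.0104 × 644) = 3.66 m.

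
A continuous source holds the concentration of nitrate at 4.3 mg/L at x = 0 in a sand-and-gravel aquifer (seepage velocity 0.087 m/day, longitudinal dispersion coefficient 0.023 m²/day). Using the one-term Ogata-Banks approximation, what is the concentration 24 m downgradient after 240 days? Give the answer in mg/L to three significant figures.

For a continuous step input, C/C₀ ≈ ½·erfc((x−vt)/(2√(Dt))).
vt = 0.087 × 240 = 20.88 m and 2√(Dt) = 2√(0.023 × 240) = 4.699 m.
Argument (x−vt)/(2√(Dt)) = (24 − 20.88)/4.699 = 0.6640; ½·erfc(0.6640) = 0.1739.
C = 4.3 × 0.1739 = 0.748 mg/L.

0.748 mg/L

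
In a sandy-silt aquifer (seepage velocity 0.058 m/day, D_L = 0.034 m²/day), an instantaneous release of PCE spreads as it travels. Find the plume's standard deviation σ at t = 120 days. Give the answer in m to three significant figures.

2.86 m

Dispersive spreading gives a Gaussian with σ² = 2Dt; advection only shifts the center.
σ = √(2 × 0.034 × 120) = 2.86 m.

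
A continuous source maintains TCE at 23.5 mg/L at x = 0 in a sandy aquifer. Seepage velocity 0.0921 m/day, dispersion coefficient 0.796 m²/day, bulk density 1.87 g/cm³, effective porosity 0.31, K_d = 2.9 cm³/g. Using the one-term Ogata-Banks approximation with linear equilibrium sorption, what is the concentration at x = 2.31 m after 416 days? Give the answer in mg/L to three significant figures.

Retardation factor R = 1 + ρ_b·K_d/n = 1 + 1.87 × 2.9/0.31 = 18.49.
Sorption retards both mechanisms: v_R = v/R = 0.004981 m/day, D_R = D/R = 0.04305 m²/day.
v_R·t = 0.004981 × 416 = 2.072096 m; 2√(D_R t) = 8.464 m; argument = (2.31 − 2.072096)/8.464 = 0.02811.
C = C₀ × ½·erfc(0.02811) = 23.5 × 0.4841 = 11.4 mg/L.

11.4 mg/L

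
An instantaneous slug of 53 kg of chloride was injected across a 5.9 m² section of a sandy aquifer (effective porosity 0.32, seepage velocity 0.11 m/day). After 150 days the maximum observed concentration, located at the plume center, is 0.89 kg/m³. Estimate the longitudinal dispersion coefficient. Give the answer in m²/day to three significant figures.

At the plume center C_max = M/(n_e·A·√(4πDt)), so D = M²/(4πt·(n_e·A·C_max)²).
n_e·A·C_max = 0.32 × 5.9 × 0.89 = 1.680 kg/m.
D = 53²/(4π × 150 × 1.680²) = 0.528 m²/day.

0.528 m²/day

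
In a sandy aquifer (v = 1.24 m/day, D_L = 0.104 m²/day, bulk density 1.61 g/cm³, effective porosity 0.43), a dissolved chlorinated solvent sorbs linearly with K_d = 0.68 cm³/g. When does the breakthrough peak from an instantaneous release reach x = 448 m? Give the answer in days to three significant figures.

1280 days

Retardation factor R = 1 + ρ_b·K_d/n = 1 + 1.61 × 0.68/0.43 = 3.546.
Sorption retards both mechanisms: v_R = v/R = 0.3497 m/day, D_R = D/R = 0.02933 m²/day.
Peak time from v_R²t² + 2D_R t − x² = 0: t = (√(D_R² + v_R²x²) − D_R)/v_R².
√(D_R² + v_R²x²) = √(0.02933² + 0.3497² × 448²) = 156.7; v_R² = 0.1223.
t = (156.7 − 0.02933)/0.1223 = 1280 days.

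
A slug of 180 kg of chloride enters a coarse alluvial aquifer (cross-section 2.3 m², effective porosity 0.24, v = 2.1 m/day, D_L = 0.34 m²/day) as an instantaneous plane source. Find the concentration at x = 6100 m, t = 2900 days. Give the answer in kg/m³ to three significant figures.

2.86 kg/m³

For an instantaneous plane source, C(x,t) = M/(n_e·A·√(4πDt)) · exp(−(x−vt)²/(4Dt)), with n_e·A the pore (flow) area.
Plume center vt = 2.1 × 2900 = 6090 m, so the well at 6100 m is 10 m downgradient of the peak.
√(4πDt) = 111.3 m, giving peak height M/(n_e·A·√(4πDt)) = 180/(0.24 × 2.3 × 111.3) = 2.930 kg/m³.
(x−vt)²/(4Dt) = (10)²/(4 × 0.34 × 2900) = 0.02535; exp(−0.02535) = 0.9750.
C = 2.930 × 0.9750 = 2.86 kg/m³.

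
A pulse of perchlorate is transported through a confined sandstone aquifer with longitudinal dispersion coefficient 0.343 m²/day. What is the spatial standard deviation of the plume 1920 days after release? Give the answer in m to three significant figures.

36.3 m

Dispersive spreading gives a Gaussian with σ² = 2Dt; advection only shifts the center.
σ = √(2 × 0.343 × 1920) = 36.3 m.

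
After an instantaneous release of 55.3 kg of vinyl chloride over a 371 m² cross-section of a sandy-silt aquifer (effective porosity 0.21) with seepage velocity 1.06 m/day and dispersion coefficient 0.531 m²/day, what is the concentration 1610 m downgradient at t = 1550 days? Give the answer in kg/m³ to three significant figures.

For an instantaneous plane source, C(x,t) = M/(n_e·A·√(4πDt)) · exp(−(x−vt)²/(4Dt)), with n_e·A the pore (flow) area.
Plume center vt = 1.06 × 1550 = 1643 m, so the well at 1610 m is 33 m upgradient of the peak.
√(4πDt) = 101.7 m, giving peak height M/(n_e·A·√(4πDt)) = 55.3/(0.21 × 371 × 101.7) = 0.006979 kg/m³.
(x−vt)²/(4Dt) = (-33)²/(4 × 0.531 × 1550) = 0.3308; exp(−0.3308) = 0.7183.
C = 0.006979 × 0.7183 = 0.00501 kg/m³.

0.00501 kg/m³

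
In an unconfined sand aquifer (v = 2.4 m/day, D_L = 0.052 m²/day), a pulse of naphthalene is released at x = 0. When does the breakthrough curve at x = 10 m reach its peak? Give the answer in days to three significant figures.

4.16 days

For the 1D instantaneous-source solution, setting ∂C/∂t = 0 at fixed x gives v²t² + 2Dt − x² = 0, so t = (√(D² + v²x²) − D)/v².
√(D² + v²x²) = √(0.052² + 2.4² × 10²) = 24.00; v² = 5.76.
t = (24.00 − 0.052)/5.76 = 4.16 days (vs. the pure-advection estimate x/v = 4.17 d).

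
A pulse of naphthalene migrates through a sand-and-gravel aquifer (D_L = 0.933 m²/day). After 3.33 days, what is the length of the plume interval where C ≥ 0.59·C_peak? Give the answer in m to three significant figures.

5.12 m

The plume is Gaussian with σ = √(2Dt) = √(2 × 0.933 × 3.33) = 2.493 m.
C/C_peak = exp(−Δx²/(2σ²)) = 0.59 ⇒ Δx = σ·√(−2 ln 0.59) = 2.493 × 1.027 = 2.560 m.
Width = 2Δx = 5.12 m.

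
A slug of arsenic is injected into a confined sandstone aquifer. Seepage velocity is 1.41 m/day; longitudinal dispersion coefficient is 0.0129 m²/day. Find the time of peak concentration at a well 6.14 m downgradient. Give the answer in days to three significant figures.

4.35 days

For the 1D instantaneous-source solution, setting ∂C/∂t = 0 at fixed x gives v²t² + 2Dt − x² = 0, so t = (√(D² + v²x²) − D)/v².
√(D² + v²x²) = √(0.0129² + 1.41² × 6.14²) = 8.657; v² = 1.9881.
t = (8.657 − 0.0129)/1.9881 = 4.35 days (vs. the pure-advection estimate x/v = 4.35 d).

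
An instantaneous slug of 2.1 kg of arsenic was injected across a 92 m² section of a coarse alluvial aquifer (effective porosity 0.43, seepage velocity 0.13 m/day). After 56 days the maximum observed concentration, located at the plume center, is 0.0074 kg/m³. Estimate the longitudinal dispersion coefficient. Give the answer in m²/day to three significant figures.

At the plume center C_max = M/(n_e·A·√(4πDt)), so D = M²/(4πt·(n_e·A·C_max)²).
n_e·A·C_max = 0.43 × 92 × 0.0074 = 0.2927 kg/m.
D = 2.1²/(4π × 56 × 0.2927²) = 0.0731 m²/day.

0.0731 m²/day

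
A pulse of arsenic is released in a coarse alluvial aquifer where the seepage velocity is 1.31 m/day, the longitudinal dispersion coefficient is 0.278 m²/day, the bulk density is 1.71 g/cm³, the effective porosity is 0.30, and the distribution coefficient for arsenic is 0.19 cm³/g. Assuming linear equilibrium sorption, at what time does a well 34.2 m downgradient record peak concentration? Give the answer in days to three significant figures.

54.0 days

Retardation factor R = 1 + ρ_b·K_d/n = 1 + 1.71 × 0.19/0.30 = 2.083.
Sorption retards both mechanisms: v_R = v/R = 0.6289 m/day, D_R = D/R = 0.1335 m²/day.
Peak time from v_R²t² + 2D_R t − x² = 0: t = (√(D_R² + v_R²x²) − D_R)/v_R².
√(D_R² + v_R²x²) = √(0.1335² + 0.6289² × 34.2²) = 21.51; v_R² = 0.3955.
t = (21.51 − 0.1335)/0.3955 = 54.0 days.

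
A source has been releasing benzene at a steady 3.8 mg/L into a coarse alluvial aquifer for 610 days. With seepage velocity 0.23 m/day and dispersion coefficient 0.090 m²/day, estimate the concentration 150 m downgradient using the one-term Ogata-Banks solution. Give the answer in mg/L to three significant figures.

0.674 mg/L

For a continuous step input, C/C₀ ≈ ½·erfc((x−vt)/(2√(Dt))).
vt = 0.23 × 610 = 140.3 m and 2√(Dt) = 2√(0.090 × 610) = 14.82 m.
Argument (x−vt)/(2√(Dt)) = (150 − 140.3)/14.82 = 0.6545; ½·erfc(0.6545) = 0.1773.
C = 3.8 × 0.1773 = 0.674 mg/L.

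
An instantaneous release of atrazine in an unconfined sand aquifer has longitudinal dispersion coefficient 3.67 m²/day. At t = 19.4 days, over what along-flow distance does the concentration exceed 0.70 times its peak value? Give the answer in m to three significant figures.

The plume is Gaussian with σ = √(2Dt) = √(2 × 3.67 × 19.4) = 11.93 m.
C/C_peak = exp(−Δx²/(2σ²)) = 0.70 ⇒ Δx = σ·√(−2 ln 0.70) = 11.93 × 0.8446 = 10.08 m.
Width = 2Δx = 20.2 m.

20.2 m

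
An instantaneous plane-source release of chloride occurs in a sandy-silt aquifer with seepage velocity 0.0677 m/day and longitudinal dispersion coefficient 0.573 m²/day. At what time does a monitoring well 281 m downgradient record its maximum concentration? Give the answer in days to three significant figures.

4030 days

For the 1D instantaneous-source solution, setting ∂C/∂t = 0 at fixed x gives v²t² + 2Dt − x² = 0, so t = (√(D² + v²x²) − D)/v².
√(D² + v²x²) = √(0.573² + 0.0677² × 281²) = 19.03; v² = 0.00458329.
t = (19.03 − 0.573)/0.00458329 = 4030 days (vs. the pure-advection estimate x/v = 4150 d).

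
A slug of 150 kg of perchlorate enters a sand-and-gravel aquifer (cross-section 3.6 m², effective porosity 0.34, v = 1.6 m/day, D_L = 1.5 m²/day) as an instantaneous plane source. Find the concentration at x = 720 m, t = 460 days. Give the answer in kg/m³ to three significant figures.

1.20 kg/m³

For an instantaneous plane source, C(x,t) = M/(n_e·A·√(4πDt)) · exp(−(x−vt)²/(4Dt)), with n_e·A the pore (flow) area.
Plume center vt = 1.6 × 460 = 736 m, so the well at 720 m is 16 m upgradient of the peak.
√(4πDt) = 93.12 m, giving peak height M/(n_e·A·√(4πDt)) = 150/(0.34 × 3.6 × 93.12) = 1.316 kg/m³.
(x−vt)²/(4Dt) = (-16)²/(4 × 1.5 × 460) = 0.09275; exp(−0.09275) = 0.9114.
C = 1.316 × 0.9114 = 1.20 kg/m³.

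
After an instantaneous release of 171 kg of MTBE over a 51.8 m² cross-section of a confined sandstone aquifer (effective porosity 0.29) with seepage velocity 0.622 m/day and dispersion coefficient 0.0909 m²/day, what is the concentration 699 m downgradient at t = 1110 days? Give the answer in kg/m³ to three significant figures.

For an instantaneous plane source, C(x,t) = M/(n_e·A·√(4πDt)) · exp(−(x−vt)²/(4Dt)), with n_e·A the pore (flow) area.
Plume center vt = 0.622 × 1110 = 690.42 m, so the well at 699 m is 8.58 m downgradient of the peak.
√(4πDt) = 35.61 m, giving peak height M/(n_e·A·√(4πDt)) = 171/(0.29 × 51.8 × 35.61) = 0.3197 kg/m³.
(x−vt)²/(4Dt) = (8.58)²/(4 × 0.0909 × 1110) = 0.1824; exp(−0.1824) = 0.8333.
C = 0.3197 × 0.8333 = 0.266 kg/m³.

0.266 kg/m³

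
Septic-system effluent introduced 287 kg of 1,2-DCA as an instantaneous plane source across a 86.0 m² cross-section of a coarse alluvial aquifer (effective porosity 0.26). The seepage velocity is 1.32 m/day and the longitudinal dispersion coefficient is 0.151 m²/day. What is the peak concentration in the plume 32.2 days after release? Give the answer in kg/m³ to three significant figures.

The peak of an instantaneous 1D plume sits at x = vt; there the Gaussian factor is 1 and C_max = M/(n_e·A·√(4πDt)), where n_e·A is the pore area the mass is dissolved in.
√(4πDt) = √(4π × 0.151 × 32.2) = 7.817 m, so C_max = 287/(0.26 × 86.0 × 7.817) = 1.64 kg/m³.

1.64 kg/m³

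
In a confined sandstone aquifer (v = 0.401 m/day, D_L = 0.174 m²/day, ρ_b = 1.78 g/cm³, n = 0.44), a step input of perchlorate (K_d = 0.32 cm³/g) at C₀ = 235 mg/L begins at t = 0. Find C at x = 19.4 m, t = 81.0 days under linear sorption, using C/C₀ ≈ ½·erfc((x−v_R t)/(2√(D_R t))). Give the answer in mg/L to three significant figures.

Retardation factor R = 1 + ρ_b·K_d/n = 1 + 1.78 × 0.32/0.44 = 2.295.
Sorption retards both mechanisms: v_R = v/R = 0.1747 m/day, D_R = D/R = 0.07582 m²/day.
v_R·t = 0.1747 × 81.0 = 14.1507 m; 2√(D_R t) = 4.956 m; argument = (19.4 − 14.1507)/4.956 = 1.059.
C = C₀ × ½·erfc(1.059) = 235 × 0.06711 = 15.8 mg/L.

15.8 mg/L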